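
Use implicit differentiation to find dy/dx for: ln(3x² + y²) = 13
Take d/dx of both sides. Since y is implicitly a function of x, the chain rule attaches a y' = dy/dx factor whenever we differentiate through y.

Set F(x, y) = (left side) − (right side), so the curve is F = 0. Differentiating each term of F:
  d/dx[ln(3x^2 + y^2)] = (6x + 2y·y')/(3x^2 + y^2)
  d/dx[-13] = 0

Collecting, the y'-free part is the partial derivative in x and the y' coefficient is the partial derivative in y:
  ∂F/∂x = 6x/(3x^2 + y^2)
  ∂F/∂y = 2y/(3x^2 + y^2)

so d/dx[F(x, y(x))] = ∂F/∂x + (∂F/∂y)·y' = 0. Rearranging,
  dy/dx = -(∂F/∂x)/(∂F/∂y) = -(6x/(3x^2 + y^2))/(2y/(3x^2 + y^2)) = -3x/y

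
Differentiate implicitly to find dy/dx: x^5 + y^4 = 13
Differentiate the relation implicitly: treat y = y(x) and apply the chain rule, so every y-derivative picks up a y' = dy/dx factor.

With everything moved to the left-hand side, differentiate term by term:
  d/dx[x^5] = 5x^4
  d/dx[y^4] = 4y^3·y'
  d/dx[-13] = 0

Separating the contributions that come from x directly and those that come through y:
  without y':      5x^4
  multiplying y':  4y^3

so (5x^4) + (4y^3)·y' = 0, and therefore
  dy/dx = -(5x^4)/(4y^3) = -5x^4/(4y^3)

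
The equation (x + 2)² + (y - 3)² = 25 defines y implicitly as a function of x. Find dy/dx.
Apply d/dx to both sides, remembering that y depends on x. Each occurrence of y therefore brings in a y' = dy/dx via the chain rule.

With F(x, y) equal to the left-hand side minus the right, differentiate F term by term:
  d/dx[(x + 2)^2] = 2x + 4
  d/dx[(y - 3)^2] = 2·y'(y - 3)
  d/dx[-25] = 0
Adding these up, d/dx[F] = 0 becomes
  (2x + 4) + (2y - 6)·y' = 0,
so isolating y',
  dy/dx = -(2x + 4)/(2y - 6) = (-x - 2)/(y - 3)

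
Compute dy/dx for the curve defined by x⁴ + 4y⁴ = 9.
Differentiate both sides with respect to x, treating y as y(x). By the chain rule, any term containing y contributes a factor of y' = dy/dx when we differentiate it.

Move every term to one side and write the relation as F(x, y) = 0. Term by term,
  d/dx[x^4] = 4x^3
  d/dx[4y^4] = 16y^3·y'
  d/dx[-9] = 0

The pieces without y' make up ∂F/∂x and the coefficient of y' is ∂F/∂y:
  ∂F/∂x = 4x^3,
  ∂F/∂y = 16y^3.

Since d/dx[F] = ∂F/∂x + (∂F/∂y)·y' = 0, solve for y':
  (∂F/∂y)·y' = -∂F/∂x
  dy/dx = -(∂F/∂x)/(∂F/∂y) = -(4x^3)/(16y^3) = -x^3/(4y^3)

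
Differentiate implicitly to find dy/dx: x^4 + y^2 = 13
Differentiate the relation implicitly: treat y = y(x) and apply the chain rule, so every y-derivative picks up a y' = dy/dx factor.

With everything moved to the left-hand side, differentiate term by term:
  d/dx[x^4] = 4x^3
  d/dx[y^2] = 2y·y'
  d/dx[-13] = 0

Separating the contributions that come from x directly and those that come through y:
  without y':      4x^3
  multiplying y':  2y

so (4x^3) + (2y)·y' = 0, and therefore
  dy/dx = -(4x^3)/(2y) = -2x^3/y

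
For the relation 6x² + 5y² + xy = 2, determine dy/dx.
Differentiate both sides with respect to x, treating y as y(x). By the chain rule, any term containing y contributes a factor of y' = dy/dx when we differentiate it.

Move every term to one side and write the relation as F(x, y) = 0. Term by term,
  d/dx[6x^2] = 12x
  d/dx[xy] = x·y' + y
  d/dx[5y^2] = 10y·y'
  d/dx[-2] = 0

The pieces without y' make up ∂F/∂x and the coefficient of y' is ∂F/∂y:
  ∂F/∂x = 12x + y,
  ∂F/∂y = x + 10y.

Since d/dx[F] = ∂F/∂x + (∂F/∂y)·y' = 0, solve for y':
  (∂F/∂y)·y' = -∂F/∂x
  dy/dx = -(∂F/∂x)/(∂F/∂y) = -(12x + y)/(x + 10y) = (-12x - y)/(x + 10y)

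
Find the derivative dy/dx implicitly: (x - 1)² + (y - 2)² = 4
Differentiate both sides with respect to x, treating y as y(x). By the chain rule, any term containing y contributes a factor of y' = dy/dx when we differentiate it.

Move every term to one side and write the relation as F(x, y) = 0. Term by term,
  d/dx[(x - 1)^2] = 2x - 2
  d/dx[(y - 2)^2] = 2·y'(y - 2)
  d/dx[-4] = 0

The pieces without y' make up ∂F/∂x and the coefficient of y' is ∂F/∂y:
  ∂F/∂x = 2x - 2,
  ∂F/∂y = 2y - 4.

Since d/dx[F] = ∂F/∂x + (∂F/∂y)·y' = 0, solve for y':
  (∂F/∂y)·y' = -∂F/∂x
  dy/dx = -(∂F/∂x)/(∂F/∂y) = -(2x - 2)/(2y - 4) = (1 - x)/(y - 2)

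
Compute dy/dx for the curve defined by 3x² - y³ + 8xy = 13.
Differentiate both sides with respect to x, treating y as y(x). By the chain rule, any term containing y contributes a factor of y' = dy/dx when we differentiate it.

Move every term to one side and write the relation as F(x, y) = 0. Term by term,
  d/dx[3x^2] = 6x
  d/dx[8xy] = 8x·y' + 8y
  d/dx[-y^3] = -3y^2·y'
  d/dx[-13] = 0

The pieces without y' make up ∂F/∂x and the coefficient of y' is ∂F/∂y:
  ∂F/∂x = 6x + 8y,
  ∂F/∂y = 8x - 3y^2.

Since d/dx[F] = ∂F/∂x + (∂F/∂y)·y' = 0, solve for y':
  (∂F/∂y)·y' = -∂F/∂x
  dy/dx = -(∂F/∂x)/(∂F/∂y) = -(6x + 8y)/(8x - 3y^2) = 2(-3x - 4y)/(8x - 3y^2)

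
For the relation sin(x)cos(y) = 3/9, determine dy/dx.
Differentiate the relation implicitly: treat y = y(x) and apply the chain rule, so every y-derivative picks up a y' = dy/dx factor.

With everything moved to the left-hand side, differentiate term by term:
  d/dx[sin(x)·cos(y)] = -y'·sin(x)·sin(y) + cos(x)·cos(y)
  d/dx[-1/3] = 0

Separating the contributions that come from x directly and those that come through y:
  without y':      cos(x)·cos(y)
  multiplying y':  -sin(x)·sin(y)

so (cos(x)·cos(y)) + (-sin(x)·sin(y))·y' = 0, and therefore
  dy/dx = -(cos(x)·cos(y))/(-sin(x)·sin(y)) = 1/(tan(x)·tan(y))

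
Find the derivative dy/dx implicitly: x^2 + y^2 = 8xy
Take d/dx of both sides. Since y is implicitly a function of x, the chain rule attaches a y' = dy/dx factor whenever we differentiate through y.

Set F(x, y) = (left side) − (right side), so the curve is F = 0. Differentiating each term of F:
  d/dx[x^2] = 2x
  d/dx[-8xy] = -8x·y' - 8y
  d/dx[y^2] = 2y·y'

Collecting, the y'-free part is the partial derivative in x and the y' coefficient is the partial derivative in y:
  ∂F/∂x = 2x - 8y
  ∂F/∂y = -8x + 2y

so d/dx[F(x, y(x))] = ∂F/∂x + (∂F/∂y)·y' = 0. Rearranging,
  dy/dx = -(∂F/∂x)/(∂F/∂y) = -(2x - 8y)/(-8x + 2y) = (x - 4y)/(4x - y)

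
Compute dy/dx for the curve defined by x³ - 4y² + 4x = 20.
Differentiate both sides with respect to x, treating y as y(x). By the chain rule, any term containing y contributes a factor of y' = dy/dx when we differentiate it.

Move every term to one side and write the relation as F(x, y) = 0. Term by term,
  d/dx[x^3] = 3x^2
  d/dx[4x] = 4
  d/dx[-4y^2] = -8y·y'
  d/dx[-20] = 0

The pieces without y' make up ∂F/∂x and the coefficient of y' is ∂F/∂y:
  ∂F/∂x = 3x^2 + 4,
  ∂F/∂y = -8y.

Since d/dx[F] = ∂F/∂x + (∂F/∂y)·y' = 0, solve for y':
  (∂F/∂y)·y' = -∂F/∂x
  dy/dx = -(∂F/∂x)/(∂F/∂y) = -(3x^2 + 4)/(-8y) = (3x^2 + 4)/(8y)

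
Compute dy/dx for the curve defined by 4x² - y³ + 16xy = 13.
Differentiate the relation implicitly: treat y = y(x) and apply the chain rule, so every y-derivative picks up a y' = dy/dx factor.

With everything moved to the left-hand side, differentiate term by term:
  d/dx[4x^2] = 8x
  d/dx[16xy] = 16x·y' + 16y
  d/dx[-y^3] = -3y^2·y'
  d/dx[-13] = 0

Separating the contributions that come from x directly and those that come through y:
  without y':      8x + 16y
  multiplying y':  16x - 3y^2

so (8x + 16y) + (16x - 3y^2)·y' = 0, and therefore
  dy/dx = -(8x + 16y)/(16x - 3y^2) = 8(-x - 2y)/(16x - 3y^2)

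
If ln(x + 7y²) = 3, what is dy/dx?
Differentiate the relation implicitly: treat y = y(x) and apply the chain rule, so every y-derivative picks up a y' = dy/dx factor.

With everything moved to the left-hand side, differentiate term by term:
  d/dx[ln(x + 7y^2)] = (14y·y' + 1)/(x + 7y^2)
  d/dx[-3] = 0

Separating the contributions that come from x directly and those that come through y:
  without y':      1/(x + 7y^2)
  multiplying y':  14y/(x + 7y^2)

so (1/(x + 7y^2)) + (14y/(x + 7y^2))·y' = 0, and therefore
  dy/dx = -(1/(x + 7y^2))/(14y/(x + 7y^2)) = -1/(14y)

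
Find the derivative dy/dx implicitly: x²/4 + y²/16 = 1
Differentiate both sides with respect to x, treating y as y(x). By the chain rule, any term containing y contributes a factor of y' = dy/dx when we differentiate it.

Move every term to one side and write the relation as F(x, y) = 0. Term by term,
  d/dx[x^2/4] = x/2
  d/dx[y^2/16] = y·y'/8
  d/dx[-1] = 0

The pieces without y' make up ∂F/∂x and the coefficient of y' is ∂F/∂y:
  ∂F/∂x = x/2,
  ∂F/∂y = y/8.

Since d/dx[F] = ∂F/∂x + (∂F/∂y)·y' = 0, solve for y':
  (∂F/∂y)·y' = -∂F/∂x
  dy/dx = -(∂F/∂x)/(∂F/∂y) = -(x/2)/(y/8) = -4x/y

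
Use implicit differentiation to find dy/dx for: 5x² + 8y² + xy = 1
Differentiate the relation implicitly: treat y = y(x) and apply the chain rule, so every y-derivative picks up a y' = dy/dx factor.

With everything moved to the left-hand side, differentiate term by term:
  d/dx[5x^2] = 10x
  d/dx[xy] = x·y' + y
  d/dx[8y^2] = 16y·y'
  d/dx[-1] = 0

Separating the contributions that come from x directly and those that come through y:
  without y':      10x + y
  multiplying y':  x + 16y

so (10x + y) + (x + 16y)·y' = 0, and therefore
  dy/dx = -(10x + y)/(x + 16y) = (-10x - y)/(x + 16y)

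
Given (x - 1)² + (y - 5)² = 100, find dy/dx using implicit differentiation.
Apply d/dx to both sides, remembering that y depends on x. Each occurrence of y therefore brings in a y' = dy/dx via the chain rule.

With F(x, y) equal to the left-hand side minus the right, differentiate F term by term:
  d/dx[(x - 1)^2] = 2x - 2
  d/dx[(y - 5)^2] = 2·y'(y - 5)
  d/dx[-100] = 0
Adding these up, d/dx[F] = 0 becomes
  (2x - 2) + (2y - 10)·y' = 0,
so isolating y',
  dy/dx = -(2x - 2)/(2y - 10) = (1 - x)/(y - 5)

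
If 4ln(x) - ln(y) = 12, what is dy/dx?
Differentiate the relation implicitly: treat y = y(x) and apply the chain rule, so every y-derivative picks up a y' = dy/dx factor.

With everything moved to the left-hand side, differentiate term by term:
  d/dx[4ln(x)] = 4/x
  d/dx[-ln(y)] = -y'/y
  d/dx[-12] = 0

Separating the contributions that come from x directly and those that come through y:
  without y':      4/x
  multiplying y':  -1/y

so (4/x) + (-1/y)·y' = 0, and therefore
  dy/dx = -(4/x)/(-1/y) = 4y/x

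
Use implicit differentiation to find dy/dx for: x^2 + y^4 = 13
Apply d/dx to both sides, remembering that y depends on x. Each occurrence of y therefore brings in a y' = dy/dx via the chain rule.

With F(x, y) equal to the left-hand side minus the right, differentiate F term by term:
  d/dx[x^2] = 2x
  d/dx[y^4] = 4y^3·y'
  d/dx[-13] = 0
Adding these up, d/dx[F] = 0 becomes
  (2x) + (4y^3)·y' = 0,
so isolating y',
  dy/dx = -(2x)/(4y^3) = -x/(2y^3)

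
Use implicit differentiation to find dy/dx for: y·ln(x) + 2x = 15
Differentiate both sides with respect to x, treating y as y(x). By the chain rule, any term containing y contributes a factor of y' = dy/dx when we differentiate it.

Move every term to one side and write the relation as F(x, y) = 0. Term by term,
  d/dx[2x] = 2
  d/dx[y·ln(x)] = y'·ln(x) + y/x
  d/dx[-15] = 0

The pieces without y' make up ∂F/∂x and the coefficient of y' is ∂F/∂y:
  ∂F/∂x = 2 + y/x,
  ∂F/∂y = ln(x).

Since d/dx[F] = ∂F/∂x + (∂F/∂y)·y' = 0, solve for y':
  (∂F/∂y)·y' = -∂F/∂x
  dy/dx = -(∂F/∂x)/(∂F/∂y) = -(2 + y/x)/(ln(x))
        = -((2x + y)/x)/(ln(x)) = (-2x - y)/(x·ln(x))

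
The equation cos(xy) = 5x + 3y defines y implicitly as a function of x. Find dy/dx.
Take d/dx of both sides. Since y is implicitly a function of x, the chain rule attaches a y' = dy/dx factor whenever we differentiate through y.

Set F(x, y) = (left side) − (right side), so the curve is F = 0. Differentiating each term of F:
  d/dx[-5x] = -5
  d/dx[-3y] = -3·y'
  d/dx[cos(xy)] = -(x·y' + y)·sin(xy)

Collecting, the y'-free part is the partial derivative in x and the y' coefficient is the partial derivative in y:
  ∂F/∂x = -y·sin(xy) - 5
  ∂F/∂y = -x·sin(xy) - 3

so d/dx[F(x, y(x))] = ∂F/∂x + (∂F/∂y)·y' = 0. Rearranging,
  dy/dx = -(∂F/∂x)/(∂F/∂y) = -(-y·sin(xy) - 5)/(-x·sin(xy) - 3) = -(y·sin(xy) + 5)/(x·sin(xy) + 3)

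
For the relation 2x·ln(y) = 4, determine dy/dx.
Differentiate the relation implicitly: treat y = y(x) and apply the chain rule, so every y-derivative picks up a y' = dy/dx factor.

With everything moved to the left-hand side, differentiate term by term:
  d/dx[2x·ln(y)] = 2x·y'/y + 2ln(y)
  d/dx[-4] = 0

Separating the contributions that come from x directly and those that come through y:
  without y':      2ln(y)
  multiplying y':  2x/y

so (2ln(y)) + (2x/y)·y' = 0, and therefore
  dy/dx = -(2ln(y))/(2x/y) = -y·ln(y)/x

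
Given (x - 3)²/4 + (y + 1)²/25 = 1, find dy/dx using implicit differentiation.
Take d/dx of both sides. Since y is implicitly a function of x, the chain rule attaches a y' = dy/dx factor whenever we differentiate through y.

Set F(x, y) = (left side) − (right side), so the curve is F = 0. Differentiating each term of F:
  d/dx[(x - 3)^2/4] = x/2 - 3/2
  d/dx[(y + 1)^2/25] = 2·y'(y + 1)/25
  d/dx[-1] = 0

Collecting, the y'-free part is the partial derivative in x and the y' coefficient is the partial derivative in y:
  ∂F/∂x = x/2 - 3/2
  ∂F/∂y = 2y/25 + 2/25

so d/dx[F(x, y(x))] = ∂F/∂x + (∂F/∂y)·y' = 0. Rearranging,
  dy/dx = -(∂F/∂x)/(∂F/∂y) = -(x/2 - 3/2)/(2y/25 + 2/25)
        = -((x - 3)/2)/(2(y + 1)/25) = 25(3 - x)/(4(y + 1))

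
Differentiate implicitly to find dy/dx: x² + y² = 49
Differentiate the relation implicitly: treat y = y(x) and apply the chain rule, so every y-derivative picks up a y' = dy/dx factor.

With everything moved to the left-hand side, differentiate term by term:
  d/dx[x^2] = 2x
  d/dx[y^2] = 2y·y'
  d/dx[-49] = 0

Separating the contributions that come from x directly and those that come through y:
  without y':      2x
  multiplying y':  2y

so (2x) + (2y)·y' = 0, and therefore
  dy/dx = -(2x)/(2y) = -x/y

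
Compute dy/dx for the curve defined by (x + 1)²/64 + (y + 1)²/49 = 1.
Differentiate the relation implicitly: treat y = y(x) and apply the chain rule, so every y-derivative picks up a y' = dy/dx factor.

With everything moved to the left-hand side, differentiate term by term:
  d/dx[(x + 1)^2/64] = x/32 + 1/32
  d/dx[(y + 1)^2/49] = 2·y'(y + 1)/49
  d/dx[-1] = 0

Separating the contributions that come from x directly and those that come through y:
  without y':      x/32 + 1/32
  multiplying y':  2y/49 + 2/49

so (x/32 + 1/32) + (2y/49 + 2/49)·y' = 0, and therefore
  dy/dx = -(x/32 + 1/32)/(2y/49 + 2/49)
        = -((x + 1)/32)/(2(y + 1)/49) = 49(-x - 1)/(64(y + 1))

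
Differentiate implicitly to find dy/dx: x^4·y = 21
Differentiate the relation implicitly: treat y = y(x) and apply the chain rule, so every y-derivative picks up a y' = dy/dx factor.

With everything moved to the left-hand side, differentiate term by term:
  d/dx[x^4y] = x^4·y' + 4x^3y
  d/dx[-21] = 0

Separating the contributions that come from x directly and those that come through y:
  without y':      4x^3y
  multiplying y':  x^4

so (4x^3y) + (x^4)·y' = 0, and therefore
  dy/dx = -(4x^3y)/(x^4) = -4y/x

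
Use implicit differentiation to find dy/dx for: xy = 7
Differentiate both sides with respect to x, treating y as y(x). By the chain rule, any term containing y contributes a factor of y' = dy/dx when we differentiate it.

Move every term to one side and write the relation as F(x, y) = 0. Term by term,
  d/dx[xy] = x·y' + y
  d/dx[-7] = 0

The pieces without y' make up ∂F/∂x and the coefficient of y' is ∂F/∂y:
  ∂F/∂x = y,
  ∂F/∂y = x.

Since d/dx[F] = ∂F/∂x + (∂F/∂y)·y' = 0, solve for y':
  (∂F/∂y)·y' = -∂F/∂x
  dy/dx = -(∂F/∂x)/(∂F/∂y) = -(y)/(x) = -y/x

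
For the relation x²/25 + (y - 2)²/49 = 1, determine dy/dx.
Apply d/dx to both sides, remembering that y depends on x. Each occurrence of y therefore brings in a y' = dy/dx via the chain rule.

With F(x, y) equal to the left-hand side minus the right, differentiate F term by term:
  d/dx[x^2/25] = 2x/25
  d/dx[(y - 2)^2/49] = 2·y'(y - 2)/49
  d/dx[-1] = 0
Adding these up, d/dx[F] = 0 becomes
  (2x/25) + (2y/49 - 4/49)·y' = 0,
so isolating y',
  dy/dx = -(2x/25)/(2y/49 - 4/49)
        = -(2x/25)/(2(y - 2)/49) = -49x/(25y - 50)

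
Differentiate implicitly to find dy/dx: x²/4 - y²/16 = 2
Apply d/dx to both sides, remembering that y depends on x. Each occurrence of y therefore brings in a y' = dy/dx via the chain rule.

With F(x, y) equal to the left-hand side minus the right, differentiate F term by term:
  d/dx[x^2/4] = x/2
  d/dx[-y^2/16] = -y·y'/8
  d/dx[-2] = 0
Adding these up, d/dx[F] = 0 becomes
  (x/2) + (-y/8)·y' = 0,
so isolating y',
  dy/dx = -(x/2)/(-y/8) = 4x/y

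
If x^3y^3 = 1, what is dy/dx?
Differentiate the relation implicitly: treat y = y(x) and apply the chain rule, so every y-derivative picks up a y' = dy/dx factor.

With everything moved to the left-hand side, differentiate term by term:
  d/dx[x^3y^3] = 3x^3y^2·y' + 3x^2y^3
  d/dx[-1] = 0

Separating the contributions that come from x directly and those that come through y:
  without y':      3x^2y^3
  multiplying y':  3x^3y^2

so (3x^2y^3) + (3x^3y^2)·y' = 0, and therefore
  dy/dx = -(3x^2y^3)/(3x^3y^2) = -y/x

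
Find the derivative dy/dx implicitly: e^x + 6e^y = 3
Take d/dx of both sides. Since y is implicitly a function of x, the chain rule attaches a y' = dy/dx factor whenever we differentiate through y.

Set F(x, y) = (left side) − (right side), so the curve is F = 0. Differentiating each term of F:
  d/dx[e^(x)] = e^(x)
  d/dx[6e^(y)] = 6·y'·e^(y)
  d/dx[-3] = 0

Collecting, the y'-free part is the partial derivative in x and the y' coefficient is the partial derivative in y:
  ∂F/∂x = e^(x)
  ∂F/∂y = 6e^(y)

so d/dx[F(x, y(x))] = ∂F/∂x + (∂F/∂y)·y' = 0. Rearranging,
  dy/dx = -(∂F/∂x)/(∂F/∂y) = -(e^(x))/(6e^(y)) = -e^(x - y)/6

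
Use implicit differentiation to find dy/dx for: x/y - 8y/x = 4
Apply d/dx to both sides, remembering that y depends on x. Each occurrence of y therefore brings in a y' = dy/dx via the chain rule.

With F(x, y) equal to the left-hand side minus the right, differentiate F term by term:
  d/dx[x/y] = -x·y'/y^2 + 1/y
  d/dx[-8y/x] = -8·y'/x + 8y/x^2
  d/dx[-4] = 0
Adding these up, d/dx[F] = 0 becomes
  (1/y + 8y/x^2) + (-x/y^2 - 8/x)·y' = 0,
so isolating y',
  dy/dx = -(1/y + 8y/x^2)/(-x/y^2 - 8/x)
        = -((x^2 + 8y^2)/(x^2y))/(-(x^2 + 8y^2)/(xy^2)) = y/x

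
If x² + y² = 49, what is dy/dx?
Take d/dx of both sides. Since y is implicitly a function of x, the chain rule attaches a y' = dy/dx factor whenever we differentiate through y.

Set F(x, y) = (left side) − (right side), so the curve is F = 0. Differentiating each term of F:
  d/dx[x^2] = 2x
  d/dx[y^2] = 2y·y'
  d/dx[-49] = 0

Collecting, the y'-free part is the partial derivative in x and the y' coefficient is the partial derivative in y:
  ∂F/∂x = 2x
  ∂F/∂y = 2y

so d/dx[F(x, y(x))] = ∂F/∂x + (∂F/∂y)·y' = 0. Rearranging,
  dy/dx = -(∂F/∂x)/(∂F/∂y) = -(2x)/(2y) = -x/y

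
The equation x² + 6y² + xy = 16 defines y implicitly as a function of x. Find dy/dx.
Differentiate the relation implicitly: treat y = y(x) and apply the chain rule, so every y-derivative picks up a y' = dy/dx factor.

With everything moved to the left-hand side, differentiate term by term:
  d/dx[x^2] = 2x
  d/dx[xy] = x·y' + y
  d/dx[6y^2] = 12y·y'
  d/dx[-16] = 0

Separating the contributions that come from x directly and those that come through y:
  without y':      2x + y
  multiplying y':  x + 12y

so (2x + y) + (x + 12y)·y' = 0, and therefore
  dy/dx = -(2x + y)/(x + 12y) = (-2x - y)/(x + 12y)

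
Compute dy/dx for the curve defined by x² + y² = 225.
Differentiate the relation implicitly: treat y = y(x) and apply the chain rule, so every y-derivative picks up a y' = dy/dx factor.

With everything moved to the left-hand side, differentiate term by term:
  d/dx[x^2] = 2x
  d/dx[y^2] = 2y·y'
  d/dx[-225] = 0

Separating the contributions that come from x directly and those that come through y:
  without y':      2x
  multiplying y':  2y

so (2x) + (2y)·y' = 0, and therefore
  dy/dx = -(2x)/(2y) = -x/y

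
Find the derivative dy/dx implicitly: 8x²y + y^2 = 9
Take d/dx of both sides. Since y is implicitly a function of x, the chain rule attaches a y' = dy/dx factor whenever we differentiate through y.

Set F(x, y) = (left side) − (right side), so the curve is F = 0. Differentiating each term of F:
  d/dx[8x^2y] = 8x^2·y' + 16xy
  d/dx[y^2] = 2y·y'
  d/dx[-9] = 0

Collecting, the y'-free part is the partial derivative in x and the y' coefficient is the partial derivative in y:
  ∂F/∂x = 16xy
  ∂F/∂y = 8x^2 + 2y

so d/dx[F(x, y(x))] = ∂F/∂x + (∂F/∂y)·y' = 0. Rearranging,
  dy/dx = -(∂F/∂x)/(∂F/∂y) = -(16xy)/(8x^2 + 2y) = -8xy/(4x^2 + y)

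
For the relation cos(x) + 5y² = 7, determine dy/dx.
Apply d/dx to both sides, remembering that y depends on x. Each occurrence of y therefore brings in a y' = dy/dx via the chain rule.

With F(x, y) equal to the left-hand side minus the right, differentiate F term by term:
  d/dx[5y^2] = 10y·y'
  d/dx[cos(x)] = -sin(x)
  d/dx[-7] = 0
Adding these up, d/dx[F] = 0 becomes
  (-sin(x)) + (10y)·y' = 0,
so isolating y',
  dy/dx = -(-sin(x))/(10y) = sin(x)/(10y)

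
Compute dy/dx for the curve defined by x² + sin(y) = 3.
Take d/dx of both sides. Since y is implicitly a function of x, the chain rule attaches a y' = dy/dx factor whenever we differentiate through y.

Set F(x, y) = (left side) − (right side), so the curve is F = 0. Differentiating each term of F:
  d/dx[x^2] = 2x
  d/dx[sin(y)] = y'·cos(y)
  d/dx[-3] = 0

Collecting, the y'-free part is the partial derivative in x and the y' coefficient is the partial derivative in y:
  ∂F/∂x = 2x
  ∂F/∂y = cos(y)

so d/dx[F(x, y(x))] = ∂F/∂x + (∂F/∂y)·y' = 0. Rearranging,
  dy/dx = -(∂F/∂x)/(∂F/∂y) = -(2x)/(cos(y)) = -2x/cos(y)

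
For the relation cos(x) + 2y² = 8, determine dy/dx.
Differentiate the relation implicitly: treat y = y(x) and apply the chain rule, so every y-derivative picks up a y' = dy/dx factor.

With everything moved to the left-hand side, differentiate term by term:
  d/dx[2y^2] = 4y·y'
  d/dx[cos(x)] = -sin(x)
  d/dx[-8] = 0

Separating the contributions that come from x directly and those that come through y:
  without y':      -sin(x)
  multiplying y':  4y

so (-sin(x)) + (4y)·y' = 0, and therefore
  dy/dx = -(-sin(x))/(4y) = sin(x)/(4y)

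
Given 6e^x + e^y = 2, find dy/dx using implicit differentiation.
Differentiate both sides with respect to x, treating y as y(x). By the chain rule, any term containing y contributes a factor of y' = dy/dx when we differentiate it.

Move every term to one side and write the relation as F(x, y) = 0. Term by term,
  d/dx[6e^(x)] = 6e^(x)
  d/dx[e^(y)] = y'·e^(y)
  d/dx[-2] = 0

The pieces without y' make up ∂F/∂x and the coefficient of y' is ∂F/∂y:
  ∂F/∂x = 6e^(x),
  ∂F/∂y = e^(y).

Since d/dx[F] = ∂F/∂x + (∂F/∂y)·y' = 0, solve for y':
  (∂F/∂y)·y' = -∂F/∂x
  dy/dx = -(∂F/∂x)/(∂F/∂y) = -(6e^(x))/(e^(y)) = -6e^(x - y)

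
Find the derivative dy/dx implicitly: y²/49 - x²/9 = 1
Apply d/dx to both sides, remembering that y depends on x. Each occurrence of y therefore brings in a y' = dy/dx via the chain rule.

With F(x, y) equal to the left-hand side minus the right, differentiate F term by term:
  d/dx[-x^2/9] = -2x/9
  d/dx[y^2/49] = 2y·y'/49
  d/dx[-1] = 0
Adding these up, d/dx[F] = 0 becomes
  (-2x/9) + (2y/49)·y' = 0,
so isolating y',
  dy/dx = -(-2x/9)/(2y/49) = 49x/(9y)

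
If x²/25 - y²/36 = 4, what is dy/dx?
Differentiate the relation implicitly: treat y = y(x) and apply the chain rule, so every y-derivative picks up a y' = dy/dx factor.

With everything moved to the left-hand side, differentiate term by term:
  d/dx[x^2/25] = 2x/25
  d/dx[-y^2/36] = -y·y'/18
  d/dx[-4] = 0

Separating the contributions that come from x directly and those that come through y:
  without y':      2x/25
  multiplying y':  -y/18

so (2x/25) + (-y/18)·y' = 0, and therefore
  dy/dx = -(2x/25)/(-y/18) = 36x/(25y)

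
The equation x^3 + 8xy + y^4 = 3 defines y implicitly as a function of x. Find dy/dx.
Apply d/dx to both sides, remembering that y depends on x. Each occurrence of y therefore brings in a y' = dy/dx via the chain rule.

With F(x, y) equal to the left-hand side minus the right, differentiate F term by term:
  d/dx[x^3] = 3x^2
  d/dx[8xy] = 8x·y' + 8y
  d/dx[y^4] = 4y^3·y'
  d/dx[-3] = 0
Adding these up, d/dx[F] = 0 becomes
  (3x^2 + 8y) + (8x + 4y^3)·y' = 0,
so isolating y',
  dy/dx = -(3x^2 + 8y)/(8x + 4y^3) = (-3x^2 - 8y)/(4(2x + y^3))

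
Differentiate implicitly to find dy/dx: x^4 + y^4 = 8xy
Differentiate the relation implicitly: treat y = y(x) and apply the chain rule, so every y-derivative picks up a y' = dy/dx factor.

With everything moved to the left-hand side, differentiate term by term:
  d/dx[x^4] = 4x^3
  d/dx[-8xy] = -8x·y' - 8y
  d/dx[y^4] = 4y^3·y'

Separating the contributions that come from x directly and those that come through y:
  without y':      4x^3 - 8y
  multiplying y':  -8x + 4y^3

so (4x^3 - 8y) + (-8x + 4y^3)·y' = 0, and therefore
  dy/dx = -(4x^3 - 8y)/(-8x + 4y^3) = (x^3 - 2y)/(2x - y^3)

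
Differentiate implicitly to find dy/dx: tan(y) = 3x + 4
Apply d/dx to both sides, remembering that y depends on x. Each occurrence of y therefore brings in a y' = dy/dx via the chain rule.

With F(x, y) equal to the left-hand side minus the right, differentiate F term by term:
  d/dx[-3x] = -3
  d/dx[tan(y)] = y'(tan(y)^2 + 1)
  d/dx[-4] = 0
Adding these up, d/dx[F] = 0 becomes
  (-3) + (tan(y)^2 + 1)·y' = 0,
so isolating y',
  dy/dx = -(-3)/(tan(y)^2 + 1) = 3cos(y)^2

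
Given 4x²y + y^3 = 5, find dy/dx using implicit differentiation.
Differentiate the relation implicitly: treat y = y(x) and apply the chain rule, so every y-derivative picks up a y' = dy/dx factor.

With everything moved to the left-hand side, differentiate term by term:
  d/dx[4x^2y] = 4x^2·y' + 8xy
  d/dx[y^3] = 3y^2·y'
  d/dx[-5] = 0

Separating the contributions that come from x directly and those that come through y:
  without y':      8xy
  multiplying y':  4x^2 + 3y^2

so (8xy) + (4x^2 + 3y^2)·y' = 0, and therefore
  dy/dx = -(8xy)/(4x^2 + 3y^2) = -8xy/(4x^2 + 3y^2)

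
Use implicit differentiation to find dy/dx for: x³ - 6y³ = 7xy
Differentiate the relation implicitly: treat y = y(x) and apply the chain rule, so every y-derivative picks up a y' = dy/dx factor.

With everything moved to the left-hand side, differentiate term by term:
  d/dx[x^3] = 3x^2
  d/dx[-7xy] = -7x·y' - 7y
  d/dx[-6y^3] = -18y^2·y'

Separating the contributions that come from x directly and those that come through y:
  without y':      3x^2 - 7y
  multiplying y':  -7x - 18y^2

so (3x^2 - 7y) + (-7x - 18y^2)·y' = 0, and therefore
  dy/dx = -(3x^2 - 7y)/(-7x - 18y^2) = (3x^2 - 7y)/(7x + 18y^2)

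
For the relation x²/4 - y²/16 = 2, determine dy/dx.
Take d/dx of both sides. Since y is implicitly a function of x, the chain rule attaches a y' = dy/dx factor whenever we differentiate through y.

Set F(x, y) = (left side) − (right side), so the curve is F = 0. Differentiating each term of F:
  d/dx[x^2/4] = x/2
  d/dx[-y^2/16] = -y·y'/8
  d/dx[-2] = 0

Collecting, the y'-free part is the partial derivative in x and the y' coefficient is the partial derivative in y:
  ∂F/∂x = x/2
  ∂F/∂y = -y/8

so d/dx[F(x, y(x))] = ∂F/∂x + (∂F/∂y)·y' = 0. Rearranging,
  dy/dx = -(∂F/∂x)/(∂F/∂y) = -(x/2)/(-y/8) = 4x/y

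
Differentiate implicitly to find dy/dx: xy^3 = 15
Apply d/dx to both sides, remembering that y depends on x. Each occurrence of y therefore brings in a y' = dy/dx via the chain rule.

With F(x, y) equal to the left-hand side minus the right, differentiate F term by term:
  d/dx[xy^3] = 3xy^2·y' + y^3
  d/dx[-15] = 0
Adding these up, d/dx[F] = 0 becomes
  (y^3) + (3xy^2)·y' = 0,
so isolating y',
  dy/dx = -(y^3)/(3xy^2) = -y/(3x)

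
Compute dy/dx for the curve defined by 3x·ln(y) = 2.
Apply d/dx to both sides, remembering that y depends on x. Each occurrence of y therefore brings in a y' = dy/dx via the chain rule.

With F(x, y) equal to the left-hand side minus the right, differentiate F term by term:
  d/dx[3x·ln(y)] = 3x·y'/y + 3ln(y)
  d/dx[-2] = 0
Adding these up, d/dx[F] = 0 becomes
  (3ln(y)) + (3x/y)·y' = 0,
so isolating y',
  dy/dx = -(3ln(y))/(3x/y) = -y·ln(y)/x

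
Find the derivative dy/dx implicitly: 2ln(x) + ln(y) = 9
Differentiate the relation implicitly: treat y = y(x) and apply the chain rule, so every y-derivative picks up a y' = dy/dx factor.

With everything moved to the left-hand side, differentiate term by term:
  d/dx[2ln(x)] = 2/x
  d/dx[ln(y)] = y'/y
  d/dx[-9] = 0

Separating the contributions that come from x directly and those that come through y:
  without y':      2/x
  multiplying y':  1/y

so (2/x) + (1/y)·y' = 0, and therefore
  dy/dx = -(2/x)/(1/y) = -2y/x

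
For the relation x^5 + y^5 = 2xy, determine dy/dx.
Apply d/dx to both sides, remembering that y depends on x. Each occurrence of y therefore brings in a y' = dy/dx via the chain rule.

With F(x, y) equal to the left-hand side minus the right, differentiate F term by term:
  d/dx[x^5] = 5x^4
  d/dx[-2xy] = -2x·y' - 2y
  d/dx[y^5] = 5y^4·y'
Adding these up, d/dx[F] = 0 becomes
  (5x^4 - 2y) + (-2x + 5y^4)·y' = 0,
so isolating y',
  dy/dx = -(5x^4 - 2y)/(-2x + 5y^4) = (5x^4 - 2y)/(2x - 5y^4)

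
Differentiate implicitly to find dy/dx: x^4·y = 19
Apply d/dx to both sides, remembering that y depends on x. Each occurrence of y therefore brings in a y' = dy/dx via the chain rule.

With F(x, y) equal to the left-hand side minus the right, differentiate F term by term:
  d/dx[x^4y] = x^4·y' + 4x^3y
  d/dx[-19] = 0
Adding these up, d/dx[F] = 0 becomes
  (4x^3y) + (x^4)·y' = 0,
so isolating y',
  dy/dx = -(4x^3y)/(x^4) = -4y/x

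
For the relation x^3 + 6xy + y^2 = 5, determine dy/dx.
Apply d/dx to both sides, remembering that y depends on x. Each occurrence of y therefore brings in a y' = dy/dx via the chain rule.

With F(x, y) equal to the left-hand side minus the right, differentiate F term by term:
  d/dx[x^3] = 3x^2
  d/dx[6xy] = 6x·y' + 6y
  d/dx[y^2] = 2y·y'
  d/dx[-5] = 0
Adding these up, d/dx[F] = 0 becomes
  (3x^2 + 6y) + (6x + 2y)·y' = 0,
so isolating y',
  dy/dx = -(3x^2 + 6y)/(6x + 2y) = 3(-x^2 - 2y)/(2(3x + y))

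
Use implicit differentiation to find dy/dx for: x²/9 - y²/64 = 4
Differentiate the relation implicitly: treat y = y(x) and apply the chain rule, so every y-derivative picks up a y' = dy/dx factor.

With everything moved to the left-hand side, differentiate term by term:
  d/dx[x^2/9] = 2x/9
  d/dx[-y^2/64] = -y·y'/32
  d/dx[-4] = 0

Separating the contributions that come from x directly and those that come through y:
  without y':      2x/9
  multiplying y':  -y/32

so (2x/9) + (-y/32)·y' = 0, and therefore
  dy/dx = -(2x/9)/(-y/32) = 64x/(9y)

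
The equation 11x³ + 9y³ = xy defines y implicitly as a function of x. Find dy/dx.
Take d/dx of both sides. Since y is implicitly a function of x, the chain rule attaches a y' = dy/dx factor whenever we differentiate through y.

Set F(x, y) = (left side) − (right side), so the curve is F = 0. Differentiating each term of F:
  d/dx[11x^3] = 33x^2
  d/dx[-xy] = -x·y' - y
  d/dx[9y^3] = 27y^2·y'

Collecting, the y'-free part is the partial derivative in x and the y' coefficient is the partial derivative in y:
  ∂F/∂x = 33x^2 - y
  ∂F/∂y = -x + 27y^2

so d/dx[F(x, y(x))] = ∂F/∂x + (∂F/∂y)·y' = 0. Rearranging,
  dy/dx = -(∂F/∂x)/(∂F/∂y) = -(33x^2 - y)/(-x + 27y^2) = (33x^2 - y)/(x - 27y^2)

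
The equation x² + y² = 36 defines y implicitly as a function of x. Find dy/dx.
Differentiate both sides with respect to x, treating y as y(x). By the chain rule, any term containing y contributes a factor of y' = dy/dx when we differentiate it.

Move every term to one side and write the relation as F(x, y) = 0. Term by term,
  d/dx[x^2] = 2x
  d/dx[y^2] = 2y·y'
  d/dx[-36] = 0

The pieces without y' make up ∂F/∂x and the coefficient of y' is ∂F/∂y:
  ∂F/∂x = 2x,
  ∂F/∂y = 2y.

Since d/dx[F] = ∂F/∂x + (∂F/∂y)·y' = 0, solve for y':
  (∂F/∂y)·y' = -∂F/∂x
  dy/dx = -(∂F/∂x)/(∂F/∂y) = -(2x)/(2y) = -x/y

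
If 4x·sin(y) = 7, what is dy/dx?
Apply d/dx to both sides, remembering that y depends on x. Each occurrence of y therefore brings in a y' = dy/dx via the chain rule.

With F(x, y) equal to the left-hand side minus the right, differentiate F term by term:
  d/dx[4x·sin(y)] = 4x·y'·cos(y) + 4sin(y)
  d/dx[-7] = 0
Adding these up, d/dx[F] = 0 becomes
  (4sin(y)) + (4x·cos(y))·y' = 0,
so isolating y',
  dy/dx = -(4sin(y))/(4x·cos(y)) = -tan(y)/x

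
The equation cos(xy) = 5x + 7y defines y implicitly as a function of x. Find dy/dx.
Take d/dx of both sides. Since y is implicitly a function of x, the chain rule attaches a y' = dy/dx factor whenever we differentiate through y.

Set F(x, y) = (left side) − (right side), so the curve is F = 0. Differentiating each term of F:
  d/dx[-5x] = -5
  d/dx[-7y] = -7·y'
  d/dx[cos(xy)] = -(x·y' + y)·sin(xy)

Collecting, the y'-free part is the partial derivative in x and the y' coefficient is the partial derivative in y:
  ∂F/∂x = -y·sin(xy) - 5
  ∂F/∂y = -x·sin(xy) - 7

so d/dx[F(x, y(x))] = ∂F/∂x + (∂F/∂y)·y' = 0. Rearranging,
  dy/dx = -(∂F/∂x)/(∂F/∂y) = -(-y·sin(xy) - 5)/(-x·sin(xy) - 7) = -(y·sin(xy) + 5)/(x·sin(xy) + 7)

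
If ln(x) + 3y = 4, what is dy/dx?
Differentiate both sides with respect to x, treating y as y(x). By the chain rule, any term containing y contributes a factor of y' = dy/dx when we differentiate it.

Move every term to one side and write the relation as F(x, y) = 0. Term by term,
  d/dx[3y] = 3·y'
  d/dx[ln(x)] = 1/x
  d/dx[-4] = 0

The pieces without y' make up ∂F/∂x and the coefficient of y' is ∂F/∂y:
  ∂F/∂x = 1/x,
  ∂F/∂y = 3.

Since d/dx[F] = ∂F/∂x + (∂F/∂y)·y' = 0, solve for y':
  (∂F/∂y)·y' = -∂F/∂x
  dy/dx = -(∂F/∂x)/(∂F/∂y) = -(1/x)/(3) = -1/(3x)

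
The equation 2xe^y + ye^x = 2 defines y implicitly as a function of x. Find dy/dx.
Differentiate the relation implicitly: treat y = y(x) and apply the chain rule, so every y-derivative picks up a y' = dy/dx factor.

With everything moved to the left-hand side, differentiate term by term:
  d/dx[2x·e^(y)] = 2x·y'·e^(y) + 2e^(y)
  d/dx[y·e^(x)] = y·e^(x) + y'·e^(x)
  d/dx[-2] = 0

Separating the contributions that come from x directly and those that come through y:
  without y':      y·e^(x) + 2e^(y)
  multiplying y':  2x·e^(y) + e^(x)

so (y·e^(x) + 2e^(y)) + (2x·e^(y) + e^(x))·y' = 0, and therefore
  dy/dx = -(y·e^(x) + 2e^(y))/(2x·e^(y) + e^(x)) = (-y·e^(x) - 2e^(y))/(2x·e^(y) + e^(x))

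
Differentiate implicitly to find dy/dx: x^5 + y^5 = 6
Differentiate both sides with respect to x, treating y as y(x). By the chain rule, any term containing y contributes a factor of y' = dy/dx when we differentiate it.

Move every term to one side and write the relation as F(x, y) = 0. Term by term,
  d/dx[x^5] = 5x^4
  d/dx[y^5] = 5y^4·y'
  d/dx[-6] = 0

The pieces without y' make up ∂F/∂x and the coefficient of y' is ∂F/∂y:
  ∂F/∂x = 5x^4,
  ∂F/∂y = 5y^4.

Since d/dx[F] = ∂F/∂x + (∂F/∂y)·y' = 0, solve for y':
  (∂F/∂y)·y' = -∂F/∂x
  dy/dx = -(∂F/∂x)/(∂F/∂y) = -(5x^4)/(5y^4) = -x^4/y^4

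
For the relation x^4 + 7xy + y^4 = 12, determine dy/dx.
Differentiate the relation implicitly: treat y = y(x) and apply the chain rule, so every y-derivative picks up a y' = dy/dx factor.

With everything moved to the left-hand side, differentiate term by term:
  d/dx[x^4] = 4x^3
  d/dx[7xy] = 7x·y' + 7y
  d/dx[y^4] = 4y^3·y'
  d/dx[-12] = 0

Separating the contributions that come from x directly and those that come through y:
  without y':      4x^3 + 7y
  multiplying y':  7x + 4y^3

so (4x^3 + 7y) + (7x + 4y^3)·y' = 0, and therefore
  dy/dx = -(4x^3 + 7y)/(7x + 4y^3) = (-4x^3 - 7y)/(7x + 4y^3)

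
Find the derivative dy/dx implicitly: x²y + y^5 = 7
Differentiate both sides with respect to x, treating y as y(x). By the chain rule, any term containing y contributes a factor of y' = dy/dx when we differentiate it.

Move every term to one side and write the relation as F(x, y) = 0. Term by term,
  d/dx[x^2y] = x^2·y' + 2xy
  d/dx[y^5] = 5y^4·y'
  d/dx[-7] = 0

The pieces without y' make up ∂F/∂x and the coefficient of y' is ∂F/∂y:
  ∂F/∂x = 2xy,
  ∂F/∂y = x^2 + 5y^4.

Since d/dx[F] = ∂F/∂x + (∂F/∂y)·y' = 0, solve for y':
  (∂F/∂y)·y' = -∂F/∂x
  dy/dx = -(∂F/∂x)/(∂F/∂y) = -(2xy)/(x^2 + 5y^4) = -2xy/(x^2 + 5y^4)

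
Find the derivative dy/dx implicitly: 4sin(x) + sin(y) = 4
Take d/dx of both sides. Since y is implicitly a function of x, the chain rule attaches a y' = dy/dx factor whenever we differentiate through y.

Set F(x, y) = (left side) − (right side), so the curve is F = 0. Differentiating each term of F:
  d/dx[4sin(x)] = 4cos(x)
  d/dx[sin(y)] = y'·cos(y)
  d/dx[-4] = 0

Collecting, the y'-free part is the partial derivative in x and the y' coefficient is the partial derivative in y:
  ∂F/∂x = 4cos(x)
  ∂F/∂y = cos(y)

so d/dx[F(x, y(x))] = ∂F/∂x + (∂F/∂y)·y' = 0. Rearranging,
  dy/dx = -(∂F/∂x)/(∂F/∂y) = -(4cos(x))/(cos(y)) = -4cos(x)/cos(y)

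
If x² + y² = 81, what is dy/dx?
Differentiate both sides with respect to x, treating y as y(x). By the chain rule, any term containing y contributes a factor of y' = dy/dx when we differentiate it.

Move every term to one side and write the relation as F(x, y) = 0. Term by term,
  d/dx[x^2] = 2x
  d/dx[y^2] = 2y·y'
  d/dx[-81] = 0

The pieces without y' make up ∂F/∂x and the coefficient of y' is ∂F/∂y:
  ∂F/∂x = 2x,
  ∂F/∂y = 2y.

Since d/dx[F] = ∂F/∂x + (∂F/∂y)·y' = 0, solve for y':
  (∂F/∂y)·y' = -∂F/∂x
  dy/dx = -(∂F/∂x)/(∂F/∂y) = -(2x)/(2y) = -x/y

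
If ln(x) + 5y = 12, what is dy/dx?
Differentiate the relation implicitly: treat y = y(x) and apply the chain rule, so every y-derivative picks up a y' = dy/dx factor.

With everything moved to the left-hand side, differentiate term by term:
  d/dx[5y] = 5·y'
  d/dx[ln(x)] = 1/x
  d/dx[-12] = 0

Separating the contributions that come from x directly and those that come through y:
  without y':      1/x
  multiplying y':  5

so (1/x) + (5)·y' = 0, and therefore
  dy/dx = -(1/x)/(5) = -1/(5x)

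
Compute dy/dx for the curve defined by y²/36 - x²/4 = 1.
Apply d/dx to both sides, remembering that y depends on x. Each occurrence of y therefore brings in a y' = dy/dx via the chain rule.

With F(x, y) equal to the left-hand side minus the right, differentiate F term by term:
  d/dx[-x^2/4] = -x/2
  d/dx[y^2/36] = y·y'/18
  d/dx[-1] = 0
Adding these up, d/dx[F] = 0 becomes
  (-x/2) + (y/18)·y' = 0,
so isolating y',
  dy/dx = -(-x/2)/(y/18) = 9x/y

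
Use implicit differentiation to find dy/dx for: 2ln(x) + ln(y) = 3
Differentiate both sides with respect to x, treating y as y(x). By the chain rule, any term containing y contributes a factor of y' = dy/dx when we differentiate it.

Move every term to one side and write the relation as F(x, y) = 0. Term by term,
  d/dx[2ln(x)] = 2/x
  d/dx[ln(y)] = y'/y
  d/dx[-3] = 0

The pieces without y' make up ∂F/∂x and the coefficient of y' is ∂F/∂y:
  ∂F/∂x = 2/x,
  ∂F/∂y = 1/y.

Since d/dx[F] = ∂F/∂x + (∂F/∂y)·y' = 0, solve for y':
  (∂F/∂y)·y' = -∂F/∂x
  dy/dx = -(∂F/∂x)/(∂F/∂y) = -(2/x)/(1/y) = -2y/x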